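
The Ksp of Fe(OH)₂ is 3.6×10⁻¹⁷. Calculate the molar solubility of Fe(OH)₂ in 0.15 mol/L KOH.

1.6×10⁻¹⁵ M

Fe(OH)₂(s) ⇌ Fe²⁺(aq) + 2 OH⁻(aq)
Let s be the solubility of Fe(OH)₂ here. The common ion gives [OH⁻] ≈ 0.15 mol/L, and [Fe²⁺] = s.
Ksp = [Fe²⁺][OH⁻]^2 = s(0.15)^2
s = 3.6×10⁻¹⁷ / (0.15)^2 = 1.6×10⁻¹⁵
s = 1.6×10⁻¹⁵ mol/L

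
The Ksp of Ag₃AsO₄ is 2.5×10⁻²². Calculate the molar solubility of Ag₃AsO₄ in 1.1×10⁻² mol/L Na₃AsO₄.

Ag₃AsO₄(s) ⇌ 3 Ag⁺(aq) + AsO₄³⁻(aq)
The solution already contains AsO₄³⁻ at 1.1×10⁻² mol/L. Let s be the molar solubility of Ag₃AsO₄.
[AsO₄³⁻] ≈ 1.1×10⁻² mol/L (common ion dominates); [Ag⁺] = 3s.
Ksp = [Ag⁺]^3[AsO₄³⁻] = (3s)^3(1.1×10⁻²)
(3s)^3 = 2.5×10⁻²² / (1.1×10⁻²) = 2.3×10⁻²⁰
s = 9.4×10⁻⁸ mol/L

9.4×10⁻⁸ M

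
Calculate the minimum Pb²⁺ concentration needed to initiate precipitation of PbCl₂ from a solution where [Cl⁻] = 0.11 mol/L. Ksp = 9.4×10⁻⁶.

7.8×10⁻⁴ M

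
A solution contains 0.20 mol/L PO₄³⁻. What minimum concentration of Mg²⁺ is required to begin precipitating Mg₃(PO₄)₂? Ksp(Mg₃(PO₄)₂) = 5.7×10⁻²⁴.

5.2×10⁻⁸ M

The threshold for precipitation is Q = Ksp.
Mg₃(PO₄)₂(s) ⇌ 3 Mg²⁺(aq) + 2 PO₄³⁻(aq)
Ksp = [Mg²⁺]^3[PO₄³⁻]^2 = [Mg²⁺]^3(0.20)^2
[Mg²⁺]^3 = 5.7×10⁻²⁴ / (0.20)^2 = 1.4×10⁻²²
[Mg²⁺] = 5.2×10⁻⁸ mol/L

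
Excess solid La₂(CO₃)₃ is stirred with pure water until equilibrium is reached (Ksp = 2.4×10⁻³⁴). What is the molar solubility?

7.4×10⁻⁸ M

La₂(CO₃)₃(s) ⇌ 2 La³⁺(aq) + 3 CO₃²⁻(aq)
Let s be the molar solubility. Then [La³⁺] = 2s and [CO₃²⁻] = 3s.
Ksp = [La³⁺]^2[CO₃²⁻]^3 = (2s)^2 · (3s)^3 = 108s^5
108s^5 = 2.4×10⁻³⁴  ⇒  s^5 = 2.2×10⁻³⁶
s = (2.2×10⁻³⁶)^(1/5) = 7.4×10⁻⁸ M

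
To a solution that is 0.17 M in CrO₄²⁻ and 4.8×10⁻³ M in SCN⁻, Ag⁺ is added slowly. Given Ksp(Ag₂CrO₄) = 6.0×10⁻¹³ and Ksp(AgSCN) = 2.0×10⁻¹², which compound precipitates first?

AgSCN

A salt starts to precipitate once the ion product Q reaches its Ksp.
For Ag₂CrO₄: [Ag⁺] = (Ksp/[CrO₄²⁻])^(1/2) = 1.9×10⁻⁶ M
For AgSCN: [Ag⁺] = (Ksp/[SCN⁻]) = 4.2×10⁻¹⁰ M
AgSCN requires the lower [Ag⁺], so it precipitates first.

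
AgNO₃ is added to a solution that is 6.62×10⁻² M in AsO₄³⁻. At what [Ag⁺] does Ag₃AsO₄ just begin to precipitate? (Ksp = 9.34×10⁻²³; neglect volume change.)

Precipitation begins when Q = Ksp.
Ag₃AsO₄(s) ⇌ 3 Ag⁺(aq) + AsO₄³⁻(aq)
Ksp = [Ag⁺]^3[AsO₄³⁻] = [Ag⁺]^3(6.62×10⁻²)
[Ag⁺]^3 = 9.34×10⁻²³ / (6.62×10⁻²) = 1.41×10⁻²¹
[Ag⁺] = 1.12×10⁻⁷ M

1.12×10⁻⁷ M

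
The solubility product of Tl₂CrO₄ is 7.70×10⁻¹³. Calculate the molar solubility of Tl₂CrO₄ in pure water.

Tl₂CrO₄(s) ⇌ 2 Tl⁺(aq) + CrO₄²⁻(aq)
If s mol/L of Tl₂CrO₄ dissolves, [Tl⁺] = 2s and [CrO₄²⁻] = s.
Ksp = [Tl⁺]^2[CrO₄²⁻] = (2s)^2 · s = 4s^3
4s^3 = 7.70×10⁻¹³  ⇒  s^3 = 1.93×10⁻¹³
Taking the 3rd root, s = 5.77×10⁻⁵ mol L⁻¹.

5.77×10⁻⁵ M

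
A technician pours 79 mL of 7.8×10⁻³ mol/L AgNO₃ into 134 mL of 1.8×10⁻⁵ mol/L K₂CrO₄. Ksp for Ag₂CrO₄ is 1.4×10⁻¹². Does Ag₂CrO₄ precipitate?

Total volume after mixing = 79 + 134 = 213 mL.
[Ag⁺] = (7.8×10⁻³)(79)/213 = 2.9×10⁻³ mol/L
[CrO₄²⁻] = (1.8×10⁻⁵)(134)/213 = 1.1×10⁻⁵ mol/L
Q = [Ag⁺]^2[CrO₄²⁻] = 9.5×10⁻¹¹
Q = 9.5×10⁻¹¹ > Ksp = 1.4×10⁻¹², so the solution is supersaturated and Ag₂CrO₄ precipitates.

Yes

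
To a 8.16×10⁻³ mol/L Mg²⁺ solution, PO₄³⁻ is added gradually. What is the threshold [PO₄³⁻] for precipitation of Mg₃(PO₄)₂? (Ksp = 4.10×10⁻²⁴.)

2.75×10⁻⁹ M

Precipitation of each salt begins when its ion product equals Ksp.
Mg₃(PO₄)₂(s) ⇌ 3 Mg²⁺(aq) + 2 PO₄³⁻(aq)
Ksp = [Mg²⁺]^3[PO₄³⁻]^2 = [PO₄³⁻]^2(8.16×10⁻³)^3
[PO₄³⁻]^2 = 4.10×10⁻²⁴ / (8.16×10⁻³)^3 = 7.55×10⁻¹⁸
[PO₄³⁻] = 2.75×10⁻⁹ mol/L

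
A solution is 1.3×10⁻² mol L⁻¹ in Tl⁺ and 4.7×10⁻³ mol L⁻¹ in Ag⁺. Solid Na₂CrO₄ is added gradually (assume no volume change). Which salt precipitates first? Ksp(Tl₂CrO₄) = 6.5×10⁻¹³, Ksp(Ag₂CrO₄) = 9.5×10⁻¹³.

The threshold for precipitation is Q = Ksp.
For Tl₂CrO₄: [CrO₄²⁻] = (Ksp/[Tl⁺]^2) = 3.8×10⁻⁹ mol L⁻¹
For Ag₂CrO₄: [CrO₄²⁻] = (Ksp/[Ag⁺]^2) = 4.3×10⁻⁸ mol L⁻¹
Since Tl₂CrO₄ needs less CrO₄²⁻ to reach saturation, it precipitates first.

Tl₂CrO₄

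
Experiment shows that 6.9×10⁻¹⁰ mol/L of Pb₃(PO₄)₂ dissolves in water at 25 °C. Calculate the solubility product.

Pb₃(PO₄)₂(s) ⇌ 3 Pb²⁺(aq) + 2 PO₄³⁻(aq)
Let s be the molar solubility. Then [Pb²⁺] = 3s and [PO₄³⁻] = 2s.
Ksp = [Pb²⁺]^3[PO₄³⁻]^2 = (3s)^3 · (2s)^2 = 108s^5
Ksp = 108 × (6.9×10⁻¹⁰)^5 = 1.7×10⁻⁴⁴

Ksp = 1.7×10⁻⁴⁴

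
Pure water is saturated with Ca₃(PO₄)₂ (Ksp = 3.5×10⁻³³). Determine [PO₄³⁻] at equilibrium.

2.5×10⁻⁷ M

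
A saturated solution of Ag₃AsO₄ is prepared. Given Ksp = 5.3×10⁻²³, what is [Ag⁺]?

3.6×10⁻⁶ M

Ag₃AsO₄(s) ⇌ 3 Ag⁺(aq) + AsO₄³⁻(aq)
For each mole of Ag₃AsO₄ that dissolves per liter, [Ag⁺] = 3s and [AsO₄³⁻] = s; let s denote this solubility.
Ksp = [Ag⁺]^3[AsO₄³⁻] = (3s)^3 · s = 27s^4 = 5.3×10⁻²³
s = 1.2×10⁻⁶ mol L⁻¹
[Ag⁺] = 3s = 3.6×10⁻⁶ mol L⁻¹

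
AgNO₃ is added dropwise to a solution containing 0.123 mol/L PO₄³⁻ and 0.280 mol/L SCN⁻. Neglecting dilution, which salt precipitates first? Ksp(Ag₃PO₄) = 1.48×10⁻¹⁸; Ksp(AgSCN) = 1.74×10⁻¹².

AgSCN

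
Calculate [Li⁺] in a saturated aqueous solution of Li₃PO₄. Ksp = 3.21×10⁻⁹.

Li₃PO₄(s) ⇌ 3 Li⁺(aq) + PO₄³⁻(aq)
For each mole of Li₃PO₄ that dissolves per liter, [Li⁺] = 3s and [PO₄³⁻] = s; let s denote this solubility.
Ksp = [Li⁺]^3[PO₄³⁻] = (3s)^3 · s = 27s^4 = 3.21×10⁻⁹
s = 3.30×10⁻³ mol L⁻¹
[Li⁺] = 3s = 9.91×10⁻³ mol L⁻¹

9.91×10⁻³ M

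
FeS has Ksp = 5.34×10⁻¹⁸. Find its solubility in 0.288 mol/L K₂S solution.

1.85×10⁻¹⁷ M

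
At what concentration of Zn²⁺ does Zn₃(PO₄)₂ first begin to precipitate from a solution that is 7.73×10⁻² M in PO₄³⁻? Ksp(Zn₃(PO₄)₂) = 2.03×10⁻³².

1.50×10⁻¹⁰ M

A salt starts to precipitate once the ion product Q reaches its Ksp.
Zn₃(PO₄)₂(s) ⇌ 3 Zn²⁺(aq) + 2 PO₄³⁻(aq)
Ksp = [Zn²⁺]^3[PO₄³⁻]^2 = [Zn²⁺]^3(7.73×10⁻²)^2
[Zn²⁺]^3 = 2.03×10⁻³² / (7.73×10⁻²)^2 = 3.40×10⁻³⁰
[Zn²⁺] = 1.50×10⁻¹⁰ M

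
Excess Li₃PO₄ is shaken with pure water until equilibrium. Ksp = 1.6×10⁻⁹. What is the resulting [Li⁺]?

Li₃PO₄(s) ⇌ 3 Li⁺(aq) + PO₄³⁻(aq)
Let s be the molar solubility. Then [Li⁺] = 3s and [PO₄³⁻] = s.
Ksp = [Li⁺]^3[PO₄³⁻] = (3s)^3 · s = 27s^4 = 1.6×10⁻⁹
s = 2.8×10⁻³ mol/L
[Li⁺] = 3s = 8.3×10⁻³ mol/L

8.3×10⁻³ M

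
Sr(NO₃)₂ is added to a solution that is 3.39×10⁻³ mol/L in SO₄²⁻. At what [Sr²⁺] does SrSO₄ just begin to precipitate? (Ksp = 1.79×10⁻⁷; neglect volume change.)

5.28×10⁻⁵ M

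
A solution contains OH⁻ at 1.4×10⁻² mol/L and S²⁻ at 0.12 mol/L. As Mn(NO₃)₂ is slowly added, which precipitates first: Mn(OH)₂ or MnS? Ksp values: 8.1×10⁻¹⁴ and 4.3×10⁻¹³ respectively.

A salt starts to precipitate once the ion product Q reaches its Ksp.
For Mn(OH)₂: [Mn²⁺] = (Ksp/[OH⁻]^2) = 4.1×10⁻¹⁰ mol/L
For MnS: [Mn²⁺] = (Ksp/[S²⁻]) = 3.6×10⁻¹² mol/L
The smaller threshold [Mn²⁺] is reached first, so MnS precipitates first.

MnS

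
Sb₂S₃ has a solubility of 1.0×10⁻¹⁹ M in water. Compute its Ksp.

Ksp = 1.1×10⁻⁹³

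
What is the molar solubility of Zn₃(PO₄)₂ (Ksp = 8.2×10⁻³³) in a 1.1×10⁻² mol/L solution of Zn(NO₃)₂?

Zn₃(PO₄)₂(s) ⇌ 3 Zn²⁺(aq) + 2 PO₄³⁻(aq)
Let s be the solubility of Zn₃(PO₄)₂ here. The common ion gives [Zn²⁺] ≈ 1.1×10⁻² mol/L, and [PO₄³⁻] = 2s.
Ksp = [Zn²⁺]^3[PO₄³⁻]^2 = (1.1×10⁻²)^3(2s)^2
(2s)^2 = 8.2×10⁻³³ / (1.1×10⁻²)^3 = 6.2×10⁻²⁷
s = 3.9×10⁻¹⁴ mol/L

3.9×10⁻¹⁴ M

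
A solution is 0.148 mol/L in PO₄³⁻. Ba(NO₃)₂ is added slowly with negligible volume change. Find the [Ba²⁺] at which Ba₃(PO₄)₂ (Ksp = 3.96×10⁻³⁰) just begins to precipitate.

5.65×10⁻¹⁰ M

Each salt precipitates once Q = Ksp for that salt.
Ba₃(PO₄)₂(s) ⇌ 3 Ba²⁺(aq) + 2 PO₄³⁻(aq)
Ksp = [Ba²⁺]^3[PO₄³⁻]^2 = [Ba²⁺]^3(0.148)^2
[Ba²⁺]^3 = 3.96×10⁻³⁰ / (0.148)^2 = 1.81×10⁻²⁸
[Ba²⁺] = 5.65×10⁻¹⁰ mol/L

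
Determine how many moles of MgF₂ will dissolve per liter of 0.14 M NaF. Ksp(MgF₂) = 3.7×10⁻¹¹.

1.9×10⁻⁹ M

MgF₂(s) ⇌ Mg²⁺(aq) + 2 F⁻(aq)
With F⁻ already at 0.14 M and s small, take [F⁻] ≈ 0.14 M and [Mg²⁺] = s.
Ksp = [Mg²⁺][F⁻]^2 = s(0.14)^2
s = 3.7×10⁻¹¹ / (0.14)^2 = 1.9×10⁻⁹
s = 1.9×10⁻⁹ M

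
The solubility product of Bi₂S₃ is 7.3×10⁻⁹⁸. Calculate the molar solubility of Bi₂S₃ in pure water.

1.5×10⁻²⁰ M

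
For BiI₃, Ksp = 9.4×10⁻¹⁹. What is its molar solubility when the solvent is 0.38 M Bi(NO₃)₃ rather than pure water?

4.5×10⁻⁷ M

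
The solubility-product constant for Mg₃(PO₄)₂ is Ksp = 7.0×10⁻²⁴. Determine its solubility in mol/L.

9.2×10⁻⁶ M

Mg₃(PO₄)₂(s) ⇌ 3 Mg²⁺(aq) + 2 PO₄³⁻(aq)
Call the molar solubility s, so that [Mg²⁺] = 3s and [PO₄³⁻] = 2s.
Ksp = [Mg²⁺]^3[PO₄³⁻]^2 = (3s)^3 · (2s)^2 = 108s^5
108s^5 = 7.0×10⁻²⁴  ⇒  s^5 = 6.5×10⁻²⁶
s = 9.2×10⁻⁶ mol/L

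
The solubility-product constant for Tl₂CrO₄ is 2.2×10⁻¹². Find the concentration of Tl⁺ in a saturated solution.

1.6×10⁻⁴ M

Tl₂CrO₄(s) ⇌ 2 Tl⁺(aq) + CrO₄²⁻(aq)
If s mol/L of Tl₂CrO₄ dissolves, [Tl⁺] = 2s and [CrO₄²⁻] = s.
Ksp = [Tl⁺]^2[CrO₄²⁻] = (2s)^2 · s = 4s^3 = 2.2×10⁻¹²
s = 8.2×10⁻⁵ M
[Tl⁺] = 2s = 1.6×10⁻⁴ M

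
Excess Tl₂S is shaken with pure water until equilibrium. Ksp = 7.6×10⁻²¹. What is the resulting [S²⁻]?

1.2×10⁻⁷ M

Tl₂S(s) ⇌ 2 Tl⁺(aq) + S²⁻(aq)
If s mol/L of Tl₂S dissolves, [Tl⁺] = 2s and [S²⁻] = s.
Ksp = [Tl⁺]^2[S²⁻] = (2s)^2 · s = 4s^3 = 7.6×10⁻²¹
s = 1.2×10⁻⁷ M
[S²⁻] = s = 1.2×10⁻⁷ M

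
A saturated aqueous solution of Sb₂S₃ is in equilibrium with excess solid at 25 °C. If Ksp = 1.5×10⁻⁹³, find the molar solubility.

Sb₂S₃(s) ⇌ 2 Sb³⁺(aq) + 3 S²⁻(aq)
With molar solubility s: [Sb³⁺] = 2s, [S²⁻] = 3s.
Ksp = [Sb³⁺]^2[S²⁻]^3 = (2s)^2 · (3s)^3 = 108s^5
108s^5 = 1.5×10⁻⁹³  ⇒  s^5 = 1.4×10⁻⁹⁵
s = 1.1×10⁻¹⁹ mol/L

1.1×10⁻¹⁹ M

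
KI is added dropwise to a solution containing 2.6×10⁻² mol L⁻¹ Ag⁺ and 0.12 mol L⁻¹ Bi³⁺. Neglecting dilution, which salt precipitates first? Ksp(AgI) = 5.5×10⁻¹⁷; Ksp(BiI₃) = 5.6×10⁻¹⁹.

Precipitation of each salt begins when its ion product equals Ksp.
For AgI: [I⁻] = (Ksp/[Ag⁺]) = 2.1×10⁻¹⁵ mol L⁻¹
For BiI₃: [I⁻] = (Ksp/[Bi³⁺])^(1/3) = 1.7×10⁻⁶ mol L⁻¹
Since AgI needs less I⁻ to reach saturation, it precipitates first.

AgI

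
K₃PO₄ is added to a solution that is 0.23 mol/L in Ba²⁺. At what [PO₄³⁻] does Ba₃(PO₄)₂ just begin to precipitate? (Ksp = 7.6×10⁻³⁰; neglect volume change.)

The threshold for precipitation is Q = Ksp.
Ba₃(PO₄)₂(s) ⇌ 3 Ba²⁺(aq) + 2 PO₄³⁻(aq)
Ksp = [Ba²⁺]^3[PO₄³⁻]^2 = [PO₄³⁻]^2(0.23)^3
[PO₄³⁻]^2 = 7.6×10⁻³⁰ / (0.23)^3 = 6.2×10⁻²⁸
[PO₄³⁻] = 2.5×10⁻¹⁴ mol/L

2.5×10⁻¹⁴ M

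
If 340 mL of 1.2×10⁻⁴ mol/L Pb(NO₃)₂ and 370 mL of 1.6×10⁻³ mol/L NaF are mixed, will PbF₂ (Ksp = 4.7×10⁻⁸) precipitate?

The combined volume is 710 mL.
[Pb²⁺] = (1.2×10⁻⁴)(340)/710 = 5.7×10⁻⁵ mol/L
[F⁻] = (1.6×10⁻³)(370)/710 = 8.3×10⁻⁴ mol/L
Q = [Pb²⁺][F⁻]^2 = 4.0×10⁻¹¹
Since Q (4.0×10⁻¹¹) is less than Ksp (4.7×10⁻⁸), no PbF₂ precipitates.

No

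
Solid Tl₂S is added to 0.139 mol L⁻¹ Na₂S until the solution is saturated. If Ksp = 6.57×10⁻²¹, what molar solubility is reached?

1.09×10⁻¹⁰ M

Tl₂S(s) ⇌ 2 Tl⁺(aq) + S²⁻(aq)
The solution already contains S²⁻ at 0.139 mol L⁻¹. Let s be the molar solubility of Tl₂S.
[S²⁻] ≈ 0.139 mol L⁻¹ (common ion dominates); [Tl⁺] = 2s.
Ksp = [Tl⁺]^2[S²⁻] = (2s)^2(0.139)
(2s)^2 = 6.57×10⁻²¹ / (0.139) = 4.73×10⁻²⁰
s = 1.09×10⁻¹⁰ mol L⁻¹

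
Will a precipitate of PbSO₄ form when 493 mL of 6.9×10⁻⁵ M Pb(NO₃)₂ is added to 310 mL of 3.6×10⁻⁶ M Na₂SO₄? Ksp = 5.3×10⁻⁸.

No

The combined volume is 803 mL.
[Pb²⁺] = (6.9×10⁻⁵)(493)/803 = 4.2×10⁻⁵ M
[SO₄²⁻] = (3.6×10⁻⁶)(310)/803 = 1.4×10⁻⁶ M
Q = [Pb²⁺][SO₄²⁻] = 5.9×10⁻¹¹
Since Q (5.9×10⁻¹¹) is less than Ksp (5.3×10⁻⁸), no PbSO₄ precipitates.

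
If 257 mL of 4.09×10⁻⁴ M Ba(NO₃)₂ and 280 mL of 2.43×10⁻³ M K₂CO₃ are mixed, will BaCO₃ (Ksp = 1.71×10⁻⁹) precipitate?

After mixing, V = 257 mL + 280 mL = 537 mL.
[Ba²⁺] = (4.09×10⁻⁴)(257)/537 = 1.96×10⁻⁴ M
[CO₃²⁻] = (2.43×10⁻³)(280)/537 = 1.27×10⁻³ M
Q = [Ba²⁺][CO₃²⁻] = 2.48×10⁻⁷
Q = 2.48×10⁻⁷ > Ksp = 1.71×10⁻⁹, so the solution is supersaturated and BaCO₃ precipitates.

Yes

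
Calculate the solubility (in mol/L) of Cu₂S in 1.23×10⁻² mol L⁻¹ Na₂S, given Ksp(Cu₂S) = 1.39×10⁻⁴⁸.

Cu₂S(s) ⇌ 2 Cu⁺(aq) + S²⁻(aq)
S²⁻ is already present at 1.23×10⁻² mol L⁻¹. If s mol/L of Cu₂S dissolves, [Cu⁺] = 2s while [S²⁻] ≈ 1.23×10⁻² mol L⁻¹.
Ksp = [Cu⁺]^2[S²⁻] = (2s)^2(1.23×10⁻²)
(2s)^2 = 1.39×10⁻⁴⁸ / (1.23×10⁻²) = 1.13×10⁻⁴⁶
s = 5.32×10⁻²⁴ mol L⁻¹

5.32×10⁻²⁴ M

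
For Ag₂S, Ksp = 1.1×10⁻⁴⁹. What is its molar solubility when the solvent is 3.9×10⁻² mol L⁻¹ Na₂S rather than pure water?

Ag₂S(s) ⇌ 2 Ag⁺(aq) + S²⁻(aq)
With S²⁻ already at 3.9×10⁻² mol L⁻¹ and s small, take [S²⁻] ≈ 3.9×10⁻² mol L⁻¹ and [Ag⁺] = 2s.
Ksp = [Ag⁺]^2[S²⁻] = (2s)^2(3.9×10⁻²)
(2s)^2 = 1.1×10⁻⁴⁹ / (3.9×10⁻²) = 2.8×10⁻⁴⁸
s = 8.4×10⁻²⁵ mol L⁻¹

8.4×10⁻²⁵ M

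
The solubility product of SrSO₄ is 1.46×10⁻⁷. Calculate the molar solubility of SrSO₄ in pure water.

SrSO₄(s) ⇌ Sr²⁺(aq) + SO₄²⁻(aq)
Let s be the molar solubility. Then [Sr²⁺] = s and [SO₄²⁻] = s.
Ksp = [Sr²⁺][SO₄²⁻] = s · s = s^2
s^2 = 1.46×10⁻⁷
Taking the 2nd root, s = 3.82×10⁻⁴ mol/L.

3.82×10⁻⁴ M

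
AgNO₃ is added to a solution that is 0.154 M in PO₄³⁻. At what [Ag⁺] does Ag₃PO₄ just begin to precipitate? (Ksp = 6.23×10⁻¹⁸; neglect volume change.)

The threshold for precipitation is Q = Ksp.
Ag₃PO₄(s) ⇌ 3 Ag⁺(aq) + PO₄³⁻(aq)
Ksp = [Ag⁺]^3[PO₄³⁻] = [Ag⁺]^3(0.154)
[Ag⁺]^3 = 6.23×10⁻¹⁸ / (0.154) = 4.05×10⁻¹⁷
[Ag⁺] = 3.43×10⁻⁶ M

3.43×10⁻⁶ M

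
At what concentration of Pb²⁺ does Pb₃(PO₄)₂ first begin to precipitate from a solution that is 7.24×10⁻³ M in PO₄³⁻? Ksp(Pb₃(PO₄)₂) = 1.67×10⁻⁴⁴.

6.83×10⁻¹⁴ M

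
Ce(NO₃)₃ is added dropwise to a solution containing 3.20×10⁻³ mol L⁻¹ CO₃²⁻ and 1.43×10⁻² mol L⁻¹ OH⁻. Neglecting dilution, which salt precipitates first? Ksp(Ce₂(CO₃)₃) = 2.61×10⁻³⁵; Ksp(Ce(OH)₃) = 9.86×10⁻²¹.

Ce(OH)₃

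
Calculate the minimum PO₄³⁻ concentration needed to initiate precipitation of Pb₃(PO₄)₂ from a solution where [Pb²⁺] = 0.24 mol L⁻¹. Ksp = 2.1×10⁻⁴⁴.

Precipitation of each salt begins when its ion product equals Ksp.
Pb₃(PO₄)₂(s) ⇌ 3 Pb²⁺(aq) + 2 PO₄³⁻(aq)
Ksp = [Pb²⁺]^3[PO₄³⁻]^2 = [PO₄³⁻]^2(0.24)^3
[PO₄³⁻]^2 = 2.1×10⁻⁴⁴ / (0.24)^3 = 1.5×10⁻⁴²
[PO₄³⁻] = 1.2×10⁻²¹ mol L⁻¹

1.2×10⁻²¹ M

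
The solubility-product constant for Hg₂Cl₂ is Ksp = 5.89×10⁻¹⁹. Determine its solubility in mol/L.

5.28×10⁻⁷ M

Hg₂Cl₂(s) ⇌ Hg₂²⁺(aq) + 2 Cl⁻(aq)
Let s be the molar solubility. Then [Hg₂²⁺] = s and [Cl⁻] = 2s.
Ksp = [Hg₂²⁺][Cl⁻]^2 = s · (2s)^2 = 4s^3
4s^3 = 5.89×10⁻¹⁹  ⇒  s^3 = 1.47×10⁻¹⁹
Taking the 3rd root, s = 5.28×10⁻⁷ mol/L.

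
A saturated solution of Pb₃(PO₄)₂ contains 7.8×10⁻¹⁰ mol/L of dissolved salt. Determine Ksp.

Ksp = 3.1×10⁻⁴⁴

Pb₃(PO₄)₂(s) ⇌ 3 Pb²⁺(aq) + 2 PO₄³⁻(aq)
With molar solubility s: [Pb²⁺] = 3s, [PO₄³⁻] = 2s.
Ksp = [Pb²⁺]^3[PO₄³⁻]^2 = (3s)^3 · (2s)^2 = 108s^5
Ksp = 108 × (7.8×10⁻¹⁰)^5 = 3.1×10⁻⁴⁴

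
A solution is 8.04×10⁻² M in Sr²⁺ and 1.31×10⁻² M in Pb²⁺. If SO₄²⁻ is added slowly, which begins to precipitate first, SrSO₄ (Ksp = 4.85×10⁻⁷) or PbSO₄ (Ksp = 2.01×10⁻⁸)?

Each salt precipitates once Q = Ksp for that salt.
For SrSO₄: [SO₄²⁻] = (Ksp/[Sr²⁺]) = 6.03×10⁻⁶ M
For PbSO₄: [SO₄²⁻] = (Ksp/[Pb²⁺]) = 1.53×10⁻⁶ M
Since PbSO₄ needs less SO₄²⁻ to reach saturation, it precipitates first.

PbSO₄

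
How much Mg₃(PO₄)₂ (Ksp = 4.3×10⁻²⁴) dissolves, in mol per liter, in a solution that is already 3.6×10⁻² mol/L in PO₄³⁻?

Mg₃(PO₄)₂(s) ⇌ 3 Mg²⁺(aq) + 2 PO₄³⁻(aq)
PO₄³⁻ is already present at 3.6×10⁻² mol/L. If s mol/L of Mg₃(PO₄)₂ dissolves, [Mg²⁺] = 3s while [PO₄³⁻] ≈ 3.6×10⁻² mol/L.
Ksp = [Mg²⁺]^3[PO₄³⁻]^2 = (3s)^3(3.6×10⁻²)^2
(3s)^3 = 4.3×10⁻²⁴ / (3.6×10⁻²)^2 = 3.3×10⁻²¹
s = 5.0×10⁻⁸ mol/L

5.0×10⁻⁸ M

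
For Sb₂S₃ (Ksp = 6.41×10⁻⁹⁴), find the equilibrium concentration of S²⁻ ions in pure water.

2.70×10⁻¹⁹ M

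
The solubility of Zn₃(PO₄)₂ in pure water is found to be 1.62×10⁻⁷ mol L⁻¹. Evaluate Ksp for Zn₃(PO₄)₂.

Ksp = 1.21×10⁻³²

Zn₃(PO₄)₂(s) ⇌ 3 Zn²⁺(aq) + 2 PO₄³⁻(aq)
For each mole of Zn₃(PO₄)₂ that dissolves per liter, [Zn²⁺] = 3s and [PO₄³⁻] = 2s; let s denote this solubility.
Ksp = [Zn²⁺]^3[PO₄³⁻]^2 = (3s)^3 · (2s)^2 = 108s^5
Ksp = 108 × (1.62×10⁻⁷)^5 = 1.21×10⁻³²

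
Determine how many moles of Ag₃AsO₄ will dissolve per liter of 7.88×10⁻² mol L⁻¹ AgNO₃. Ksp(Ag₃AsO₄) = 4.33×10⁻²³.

Ag₃AsO₄(s) ⇌ 3 Ag⁺(aq) + AsO₄³⁻(aq)
Ag⁺ is already present at 7.88×10⁻² mol L⁻¹. If s mol/L of Ag₃AsO₄ dissolves, [AsO₄³⁻] = s while [Ag⁺] ≈ 7.88×10⁻² mol L⁻¹.
Ksp = [Ag⁺]^3[AsO₄³⁻] = (7.88×10⁻²)^3s
s = 4.33×10⁻²³ / (7.88×10⁻²)^3 = 8.85×10⁻²⁰
s = 8.85×10⁻²⁰ mol L⁻¹

8.85×10⁻²⁰ M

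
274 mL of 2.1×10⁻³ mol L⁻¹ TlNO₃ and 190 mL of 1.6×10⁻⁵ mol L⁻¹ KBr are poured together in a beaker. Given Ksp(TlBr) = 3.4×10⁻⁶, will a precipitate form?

Total volume after mixing = 274 + 190 = 464 mL.
[Tl⁺] = (2.1×10⁻³)(274)/464 = 1.2×10⁻³ mol L⁻¹
[Br⁻] = (1.6×10⁻⁵)(190)/464 = 6.6×10⁻⁶ mol L⁻¹
Q = [Tl⁺][Br⁻] = 8.1×10⁻⁹
Since Q (8.1×10⁻⁹) is less than Ksp (3.4×10⁻⁶), no TlBr precipitates.

No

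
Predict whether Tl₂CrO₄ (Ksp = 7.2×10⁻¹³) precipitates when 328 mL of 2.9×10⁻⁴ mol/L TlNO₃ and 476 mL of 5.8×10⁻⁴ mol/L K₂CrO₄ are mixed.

The combined volume is 804 mL.
[Tl⁺] = (2.9×10⁻⁴)(328)/804 = 1.2×10⁻⁴ mol/L
[CrO₄²⁻] = (5.8×10⁻⁴)(476)/804 = 3.4×10⁻⁴ mol/L
Q = [Tl⁺]^2[CrO₄²⁻] = 4.8×10⁻¹²
Because Q > Ksp (4.8×10⁻¹² vs 7.2×10⁻¹³), a precipitate of Tl₂CrO₄ forms.

Yes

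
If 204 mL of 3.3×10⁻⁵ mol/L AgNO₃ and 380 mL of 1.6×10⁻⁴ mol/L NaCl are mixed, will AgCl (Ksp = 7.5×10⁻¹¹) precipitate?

Total volume after mixing = 204 + 380 = 584 mL.
[Ag⁺] = (3.3×10⁻⁵)(204)/584 = 1.2×10⁻⁵ mol/L
[Cl⁻] = (1.6×10⁻⁴)(380)/584 = 1.0×10⁻⁴ mol/L
Q = [Ag⁺][Cl⁻] = 1.2×10⁻⁹
Because Q > Ksp (1.2×10⁻⁹ vs 7.5×10⁻¹¹), a precipitate of AgCl forms.

Yes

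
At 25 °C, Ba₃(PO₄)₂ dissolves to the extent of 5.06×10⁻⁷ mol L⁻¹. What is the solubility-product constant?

Ksp = 3.58×10⁻³⁰

Ba₃(PO₄)₂(s) ⇌ 3 Ba²⁺(aq) + 2 PO₄³⁻(aq)
With molar solubility s: [Ba²⁺] = 3s, [PO₄³⁻] = 2s.
Ksp = [Ba²⁺]^3[PO₄³⁻]^2 = (3s)^3 · (2s)^2 = 108s^5
Ksp = 108 × (5.06×10⁻⁷)^5 = 3.58×10⁻³⁰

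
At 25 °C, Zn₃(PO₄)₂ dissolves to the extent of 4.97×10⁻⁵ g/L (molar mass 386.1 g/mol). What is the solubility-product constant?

Convert to molarity: s = 4.97×10⁻⁵ / 386.1 = 1.2872×10⁻⁷ mol/L
Zn₃(PO₄)₂(s) ⇌ 3 Zn²⁺(aq) + 2 PO₄³⁻(aq)
Let s be the molar solubility. Then [Zn²⁺] = 3s and [PO₄³⁻] = 2s.
Ksp = [Zn²⁺]^3[PO₄³⁻]^2 = (3s)^3 · (2s)^2 = 108s^5
Ksp = 108 × (1.2872×10⁻⁷)^5 = 3.82×10⁻³³

Ksp = 3.82×10⁻³³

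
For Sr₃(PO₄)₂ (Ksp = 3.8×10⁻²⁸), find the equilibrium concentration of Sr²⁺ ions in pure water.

Sr₃(PO₄)₂(s) ⇌ 3 Sr²⁺(aq) + 2 PO₄³⁻(aq)
For each mole of Sr₃(PO₄)₂ that dissolves per liter, [Sr²⁺] = 3s and [PO₄³⁻] = 2s; let s denote this solubility.
Ksp = [Sr²⁺]^3[PO₄³⁻]^2 = (3s)^3 · (2s)^2 = 108s^5 = 3.8×10⁻²⁸
s = 1.3×10⁻⁶ mol/L
[Sr²⁺] = 3s = 3.9×10⁻⁶ mol/L

3.9×10⁻⁶ M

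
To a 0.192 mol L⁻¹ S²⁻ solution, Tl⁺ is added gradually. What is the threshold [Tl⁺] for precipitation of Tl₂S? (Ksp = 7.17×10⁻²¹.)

1.93×10⁻¹⁰ M

A salt starts to precipitate once the ion product Q reaches its Ksp.
Tl₂S(s) ⇌ 2 Tl⁺(aq) + S²⁻(aq)
Ksp = [Tl⁺]^2[S²⁻] = [Tl⁺]^2(0.192)
[Tl⁺]^2 = 7.17×10⁻²¹ / (0.192) = 3.73×10⁻²⁰
[Tl⁺] = 1.93×10⁻¹⁰ mol L⁻¹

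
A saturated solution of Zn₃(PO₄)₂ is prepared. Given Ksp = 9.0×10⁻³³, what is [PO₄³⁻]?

3.1×10⁻⁷ M

Zn₃(PO₄)₂(s) ⇌ 3 Zn²⁺(aq) + 2 PO₄³⁻(aq)
With molar solubility s: [Zn²⁺] = 3s, [PO₄³⁻] = 2s.
Ksp = [Zn²⁺]^3[PO₄³⁻]^2 = (3s)^3 · (2s)^2 = 108s^5 = 9.0×10⁻³³
s = 1.5×10⁻⁷ mol L⁻¹
[PO₄³⁻] = 2s = 3.1×10⁻⁷ mol L⁻¹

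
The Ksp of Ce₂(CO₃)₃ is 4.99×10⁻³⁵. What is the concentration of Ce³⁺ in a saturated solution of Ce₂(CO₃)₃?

1.08×10⁻⁷ M

Ce₂(CO₃)₃(s) ⇌ 2 Ce³⁺(aq) + 3 CO₃²⁻(aq)
For each mole of Ce₂(CO₃)₃ that dissolves per liter, [Ce³⁺] = 2s and [CO₃²⁻] = 3s; let s denote this solubility.
Ksp = [Ce³⁺]^2[CO₃²⁻]^3 = (2s)^2 · (3s)^3 = 108s^5 = 4.99×10⁻³⁵
s = 5.41×10⁻⁸ mol L⁻¹
[Ce³⁺] = 2s = 1.08×10⁻⁷ mol L⁻¹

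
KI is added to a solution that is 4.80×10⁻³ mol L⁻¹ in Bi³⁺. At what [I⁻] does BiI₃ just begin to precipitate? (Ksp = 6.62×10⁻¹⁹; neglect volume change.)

The threshold for precipitation is Q = Ksp.
BiI₃(s) ⇌ Bi³⁺(aq) + 3 I⁻(aq)
Ksp = [Bi³⁺][I⁻]^3 = [I⁻]^3(4.80×10⁻³)
[I⁻]^3 = 6.62×10⁻¹⁹ / (4.80×10⁻³) = 1.38×10⁻¹⁶
[I⁻] = 5.17×10⁻⁶ mol L⁻¹

5.17×10⁻⁶ M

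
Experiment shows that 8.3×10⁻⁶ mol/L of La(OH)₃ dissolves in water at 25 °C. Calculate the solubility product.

Ksp = 1.3×10⁻¹⁹

La(OH)₃(s) ⇌ La³⁺(aq) + 3 OH⁻(aq)
For each mole of La(OH)₃ that dissolves per liter, [La³⁺] = s and [OH⁻] = 3s; let s denote this solubility.
Ksp = [La³⁺][OH⁻]^3 = s · (3s)^3 = 27s^4
Ksp = 27 × (8.3×10⁻⁶)^4 = 1.3×10⁻¹⁹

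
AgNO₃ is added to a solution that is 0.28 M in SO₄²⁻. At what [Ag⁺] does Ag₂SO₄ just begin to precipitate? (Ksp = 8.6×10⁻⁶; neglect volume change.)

5.5×10⁻³ M

Precipitation begins when Q = Ksp.
Ag₂SO₄(s) ⇌ 2 Ag⁺(aq) + SO₄²⁻(aq)
Ksp = [Ag⁺]^2[SO₄²⁻] = [Ag⁺]^2(0.28)
[Ag⁺]^2 = 8.6×10⁻⁶ / (0.28) = 3.1×10⁻⁵
[Ag⁺] = 5.5×10⁻³ M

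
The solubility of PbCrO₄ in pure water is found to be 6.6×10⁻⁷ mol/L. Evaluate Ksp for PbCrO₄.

PbCrO₄(s) ⇌ Pb²⁺(aq) + CrO₄²⁻(aq)
With molar solubility s: [Pb²⁺] = s, [CrO₄²⁻] = s.
Ksp = [Pb²⁺][CrO₄²⁻] = s · s = s^2
Ksp = (6.6×10⁻⁷)^2 = 4.4×10⁻¹³

Ksp = 4.4×10⁻¹³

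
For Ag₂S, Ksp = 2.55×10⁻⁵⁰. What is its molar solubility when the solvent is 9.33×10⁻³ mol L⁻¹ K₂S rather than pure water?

8.27×10⁻²⁵ M

Ag₂S(s) ⇌ 2 Ag⁺(aq) + S²⁻(aq)
With S²⁻ already at 9.33×10⁻³ mol L⁻¹ and s small, take [S²⁻] ≈ 9.33×10⁻³ mol L⁻¹ and [Ag⁺] = 2s.
Ksp = [Ag⁺]^2[S²⁻] = (2s)^2(9.33×10⁻³)
(2s)^2 = 2.55×10⁻⁵⁰ / (9.33×10⁻³) = 2.73×10⁻⁴⁸
s = 8.27×10⁻²⁵ mol L⁻¹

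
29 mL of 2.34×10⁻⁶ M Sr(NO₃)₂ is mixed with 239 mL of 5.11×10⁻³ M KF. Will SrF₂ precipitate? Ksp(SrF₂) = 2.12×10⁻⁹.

After mixing, V = 29 mL + 239 mL = 268 mL.
[Sr²⁺] = (2.34×10⁻⁶)(29)/268 = 2.53×10⁻⁷ M
[F⁻] = (5.11×10⁻³)(239)/268 = 4.56×10⁻³ M
Q = [Sr²⁺][F⁻]^2 = 5.26×10⁻¹²
Q = 5.26×10⁻¹² < Ksp = 2.12×10⁻⁹, so the solution is unsaturated and no precipitate forms.

No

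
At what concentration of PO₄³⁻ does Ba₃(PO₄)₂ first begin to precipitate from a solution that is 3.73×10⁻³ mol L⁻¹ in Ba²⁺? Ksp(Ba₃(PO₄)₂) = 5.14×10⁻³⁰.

The threshold for precipitation is Q = Ksp.
Ba₃(PO₄)₂(s) ⇌ 3 Ba²⁺(aq) + 2 PO₄³⁻(aq)
Ksp = [Ba²⁺]^3[PO₄³⁻]^2 = [PO₄³⁻]^2(3.73×10⁻³)^3
[PO₄³⁻]^2 = 5.14×10⁻³⁰ / (3.73×10⁻³)^3 = 9.90×10⁻²³
[PO₄³⁻] = 9.95×10⁻¹² mol L⁻¹

9.95×10⁻¹² M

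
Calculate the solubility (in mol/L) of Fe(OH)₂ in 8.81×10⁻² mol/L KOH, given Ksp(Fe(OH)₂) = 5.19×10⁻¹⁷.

6.69×10⁻¹⁵ M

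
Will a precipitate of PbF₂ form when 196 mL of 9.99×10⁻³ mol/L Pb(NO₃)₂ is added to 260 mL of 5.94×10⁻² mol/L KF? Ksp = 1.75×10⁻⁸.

The combined volume is 456 mL.
[Pb²⁺] = (9.99×10⁻³)(196)/456 = 4.29×10⁻³ mol/L
[F⁻] = (5.94×10⁻²)(260)/456 = 3.39×10⁻² mol/L
Q = [Pb²⁺][F⁻]^2 = 4.93×10⁻⁶
Since Q (4.93×10⁻⁶) exceeds Ksp (1.75×10⁻⁸), PbF₂ will precipitate.

Yes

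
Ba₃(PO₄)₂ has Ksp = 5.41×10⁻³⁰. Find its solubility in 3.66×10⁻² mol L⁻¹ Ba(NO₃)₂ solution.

1.66×10⁻¹³ M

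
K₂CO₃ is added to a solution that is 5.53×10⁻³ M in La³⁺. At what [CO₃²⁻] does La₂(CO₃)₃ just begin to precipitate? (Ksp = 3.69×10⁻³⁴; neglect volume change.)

A salt starts to precipitate once the ion product Q reaches its Ksp.
La₂(CO₃)₃(s) ⇌ 2 La³⁺(aq) + 3 CO₃²⁻(aq)
Ksp = [La³⁺]^2[CO₃²⁻]^3 = [CO₃²⁻]^3(5.53×10⁻³)^2
[CO₃²⁻]^3 = 3.69×10⁻³⁴ / (5.53×10⁻³)^2 = 1.21×10⁻²⁹
[CO₃²⁻] = 2.29×10⁻¹⁰ M

2.29×10⁻¹⁰ M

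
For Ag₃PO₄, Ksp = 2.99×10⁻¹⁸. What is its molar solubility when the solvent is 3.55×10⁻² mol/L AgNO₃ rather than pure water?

Ag₃PO₄(s) ⇌ 3 Ag⁺(aq) + PO₄³⁻(aq)
With Ag⁺ already at 3.55×10⁻² mol/L and s small, take [Ag⁺] ≈ 3.55×10⁻² mol/L and [PO₄³⁻] = s.
Ksp = [Ag⁺]^3[PO₄³⁻] = (3.55×10⁻²)^3s
s = 2.99×10⁻¹⁸ / (3.55×10⁻²)^3 = 6.68×10⁻¹⁴
s = 6.68×10⁻¹⁴ mol/L

6.68×10⁻¹⁴ M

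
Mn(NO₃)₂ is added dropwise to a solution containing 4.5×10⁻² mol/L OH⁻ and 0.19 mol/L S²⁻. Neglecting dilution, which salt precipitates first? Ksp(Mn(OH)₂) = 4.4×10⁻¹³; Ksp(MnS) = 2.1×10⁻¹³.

The threshold for precipitation is Q = Ksp.
For Mn(OH)₂: [Mn²⁺] = (Ksp/[OH⁻]^2) = 2.2×10⁻¹⁰ mol/L
For MnS: [Mn²⁺] = (Ksp/[S²⁻]) = 1.1×10⁻¹² mol/L
MnS requires the lower [Mn²⁺], so it precipitates first.

MnS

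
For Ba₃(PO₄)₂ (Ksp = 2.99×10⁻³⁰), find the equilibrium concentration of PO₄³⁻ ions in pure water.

9.76×10⁻⁷ M

Ba₃(PO₄)₂(s) ⇌ 3 Ba²⁺(aq) + 2 PO₄³⁻(aq)
For each mole of Ba₃(PO₄)₂ that dissolves per liter, [Ba²⁺] = 3s and [PO₄³⁻] = 2s; let s denote this solubility.
Ksp = [Ba²⁺]^3[PO₄³⁻]^2 = (3s)^3 · (2s)^2 = 108s^5 = 2.99×10⁻³⁰
s = 4.88×10⁻⁷ mol/L
[PO₄³⁻] = 2s = 9.76×10⁻⁷ mol/L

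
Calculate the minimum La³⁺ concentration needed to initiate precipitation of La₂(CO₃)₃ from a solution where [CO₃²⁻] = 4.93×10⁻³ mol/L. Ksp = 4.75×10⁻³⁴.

A salt starts to precipitate once the ion product Q reaches its Ksp.
La₂(CO₃)₃(s) ⇌ 2 La³⁺(aq) + 3 CO₃²⁻(aq)
Ksp = [La³⁺]^2[CO₃²⁻]^3 = [La³⁺]^2(4.93×10⁻³)^3
[La³⁺]^2 = 4.75×10⁻³⁴ / (4.93×10⁻³)^3 = 3.96×10⁻²⁷
[La³⁺] = 6.30×10⁻¹⁴ mol/L

6.30×10⁻¹⁴ M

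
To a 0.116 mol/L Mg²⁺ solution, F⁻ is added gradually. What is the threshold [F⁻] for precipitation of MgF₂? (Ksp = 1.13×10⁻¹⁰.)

3.12×10⁻⁵ M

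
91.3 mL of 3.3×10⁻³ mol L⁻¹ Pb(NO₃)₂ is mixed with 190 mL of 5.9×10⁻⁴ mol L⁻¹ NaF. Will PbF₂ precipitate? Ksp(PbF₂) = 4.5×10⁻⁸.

No

The combined volume is 281.3 mL.
[Pb²⁺] = (3.3×10⁻³)(91.3)/281.3 = 1.1×10⁻³ mol L⁻¹
[F⁻] = (5.9×10⁻⁴)(190)/281.3 = 4.0×10⁻⁴ mol L⁻¹
Q = [Pb²⁺][F⁻]^2 = 1.7×10⁻¹⁰
Q < Ksp (1.7×10⁻¹⁰ vs 4.5×10⁻⁸); the solution remains unsaturated and no precipitate forms.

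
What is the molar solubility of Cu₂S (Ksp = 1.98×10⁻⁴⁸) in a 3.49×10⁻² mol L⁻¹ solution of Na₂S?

3.77×10⁻²⁴ M

Cu₂S(s) ⇌ 2 Cu⁺(aq) + S²⁻(aq)
S²⁻ is already present at 3.49×10⁻² mol L⁻¹. If s mol/L of Cu₂S dissolves, [Cu⁺] = 2s while [S²⁻] ≈ 3.49×10⁻² mol L⁻¹.
Ksp = [Cu⁺]^2[S²⁻] = (2s)^2(3.49×10⁻²)
(2s)^2 = 1.98×10⁻⁴⁸ / (3.49×10⁻²) = 5.67×10⁻⁴⁷
s = 3.77×10⁻²⁴ mol L⁻¹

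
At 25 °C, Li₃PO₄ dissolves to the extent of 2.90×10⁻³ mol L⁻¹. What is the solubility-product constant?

Li₃PO₄(s) ⇌ 3 Li⁺(aq) + PO₄³⁻(aq)
For each mole of Li₃PO₄ that dissolves per liter, [Li⁺] = 3s and [PO₄³⁻] = s; let s denote this solubility.
Ksp = [Li⁺]^3[PO₄³⁻] = (3s)^3 · s = 27s^4
Ksp = 27 × (2.90×10⁻³)^4 = 1.91×10⁻⁹

Ksp = 1.91×10⁻⁹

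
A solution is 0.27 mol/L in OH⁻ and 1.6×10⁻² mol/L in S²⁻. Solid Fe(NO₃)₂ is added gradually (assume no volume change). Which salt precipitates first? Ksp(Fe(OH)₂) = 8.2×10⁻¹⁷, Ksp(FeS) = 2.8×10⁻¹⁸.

FeS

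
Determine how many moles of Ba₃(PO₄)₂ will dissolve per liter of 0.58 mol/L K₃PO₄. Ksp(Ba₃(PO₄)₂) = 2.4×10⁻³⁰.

6.4×10⁻¹¹ M

Ba₃(PO₄)₂(s) ⇌ 3 Ba²⁺(aq) + 2 PO₄³⁻(aq)
With PO₄³⁻ already at 0.58 mol/L and s small, take [PO₄³⁻] ≈ 0.58 mol/L and [Ba²⁺] = 3s.
Ksp = [Ba²⁺]^3[PO₄³⁻]^2 = (3s)^3(0.58)^2
(3s)^3 = 2.4×10⁻³⁰ / (0.58)^2 = 7.1×10⁻³⁰
s = 6.4×10⁻¹¹ mol/L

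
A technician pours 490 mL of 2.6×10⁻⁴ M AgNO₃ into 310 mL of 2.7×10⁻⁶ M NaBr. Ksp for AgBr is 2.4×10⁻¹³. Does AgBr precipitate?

Yes

Total volume after mixing = 490 + 310 = 800 mL.
[Ag⁺] = (2.6×10⁻⁴)(490)/800 = 1.6×10⁻⁴ M
[Br⁻] = (2.7×10⁻⁶)(310)/800 = 1.0×10⁻⁶ M
Q = [Ag⁺][Br⁻] = 1.7×10⁻¹⁰
Because Q > Ksp (1.7×10⁻¹⁰ vs 2.4×10⁻¹³), a precipitate of AgBr forms.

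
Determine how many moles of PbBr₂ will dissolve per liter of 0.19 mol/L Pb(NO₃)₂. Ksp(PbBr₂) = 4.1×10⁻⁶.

PbBr₂(s) ⇌ Pb²⁺(aq) + 2 Br⁻(aq)
Pb²⁺ is already present at 0.19 mol/L. If s mol/L of PbBr₂ dissolves, [Br⁻] = 2s while [Pb²⁺] ≈ 0.19 mol/L.
Ksp = [Pb²⁺][Br⁻]^2 = (0.19)(2s)^2
(2s)^2 = 4.1×10⁻⁶ / (0.19) = 2.2×10⁻⁵
s = 2.3×10⁻³ mol/L

2.3×10⁻³ M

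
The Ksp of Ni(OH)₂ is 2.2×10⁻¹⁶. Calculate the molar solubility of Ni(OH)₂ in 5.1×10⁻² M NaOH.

8.5×10⁻¹⁴ M

Ni(OH)₂(s) ⇌ Ni²⁺(aq) + 2 OH⁻(aq)
With OH⁻ already at 5.1×10⁻² M and s small, take [OH⁻] ≈ 5.1×10⁻² M and [Ni²⁺] = s.
Ksp = [Ni²⁺][OH⁻]^2 = s(5.1×10⁻²)^2
s = 2.2×10⁻¹⁶ / (5.1×10⁻²)^2 = 8.5×10⁻¹⁴
s = 8.5×10⁻¹⁴ M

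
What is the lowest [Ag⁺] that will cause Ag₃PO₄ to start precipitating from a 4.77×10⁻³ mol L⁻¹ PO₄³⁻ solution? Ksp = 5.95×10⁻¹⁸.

The threshold for precipitation is Q = Ksp.
Ag₃PO₄(s) ⇌ 3 Ag⁺(aq) + PO₄³⁻(aq)
Ksp = [Ag⁺]^3[PO₄³⁻] = [Ag⁺]^3(4.77×10⁻³)
[Ag⁺]^3 = 5.95×10⁻¹⁸ / (4.77×10⁻³) = 1.25×10⁻¹⁵
[Ag⁺] = 1.08×10⁻⁵ mol L⁻¹

1.08×10⁻⁵ M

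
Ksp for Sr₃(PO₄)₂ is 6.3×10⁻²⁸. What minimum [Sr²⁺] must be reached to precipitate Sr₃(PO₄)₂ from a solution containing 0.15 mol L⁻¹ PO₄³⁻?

The threshold for precipitation is Q = Ksp.
Sr₃(PO₄)₂(s) ⇌ 3 Sr²⁺(aq) + 2 PO₄³⁻(aq)
Ksp = [Sr²⁺]^3[PO₄³⁻]^2 = [Sr²⁺]^3(0.15)^2
[Sr²⁺]^3 = 6.3×10⁻²⁸ / (0.15)^2 = 2.8×10⁻²⁶
[Sr²⁺] = 3.0×10⁻⁹ mol L⁻¹

3.0×10⁻⁹ M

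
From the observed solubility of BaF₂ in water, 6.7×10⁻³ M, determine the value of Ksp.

Ksp = 1.2×10⁻⁶

BaF₂(s) ⇌ Ba²⁺(aq) + 2 F⁻(aq)
Let s be the molar solubility. Then [Ba²⁺] = s and [F⁻] = 2s.
Ksp = [Ba²⁺][F⁻]^2 = s · (2s)^2 = 4s^3
Ksp = 4 × (6.7×10⁻³)^3 = 1.2×10⁻⁶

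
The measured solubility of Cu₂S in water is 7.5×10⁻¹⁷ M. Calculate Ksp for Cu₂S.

Ksp = 1.7×10⁻⁴⁸

Cu₂S(s) ⇌ 2 Cu⁺(aq) + S²⁻(aq)
If s mol/L of Cu₂S dissolves, [Cu⁺] = 2s and [S²⁻] = s.
Ksp = [Cu⁺]^2[S²⁻] = (2s)^2 · s = 4s^3
Ksp = 4 × (7.5×10⁻¹⁷)^3 = 1.7×10⁻⁴⁸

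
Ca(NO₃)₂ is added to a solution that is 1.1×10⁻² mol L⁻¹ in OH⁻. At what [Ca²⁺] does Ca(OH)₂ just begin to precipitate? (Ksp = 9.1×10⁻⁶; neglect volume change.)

7.5×10⁻² M

Precipitation of each salt begins when its ion product equals Ksp.
Ca(OH)₂(s) ⇌ Ca²⁺(aq) + 2 OH⁻(aq)
Ksp = [Ca²⁺][OH⁻]^2 = [Ca²⁺](1.1×10⁻²)^2
[Ca²⁺] = 9.1×10⁻⁶ / (1.1×10⁻²)^2 = 7.5×10⁻²
[Ca²⁺] = 7.5×10⁻² mol L⁻¹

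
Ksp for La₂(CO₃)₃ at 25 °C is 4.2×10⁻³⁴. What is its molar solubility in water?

La₂(CO₃)₃(s) ⇌ 2 La³⁺(aq) + 3 CO₃²⁻(aq)
Let s be the molar solubility. Then [La³⁺] = 2s and [CO₃²⁻] = 3s.
Ksp = [La³⁺]^2[CO₃²⁻]^3 = (2s)^2 · (3s)^3 = 108s^5
108s^5 = 4.2×10⁻³⁴  ⇒  s^5 = 3.9×10⁻³⁶
s = (3.9×10⁻³⁶)^(1/5) = 8.3×10⁻⁸ M

8.3×10⁻⁸ M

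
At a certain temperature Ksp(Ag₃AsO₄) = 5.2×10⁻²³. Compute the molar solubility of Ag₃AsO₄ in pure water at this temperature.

Ag₃AsO₄(s) ⇌ 3 Ag⁺(aq) + AsO₄³⁻(aq)
If s mol/L of Ag₃AsO₄ dissolves, [Ag⁺] = 3s and [AsO₄³⁻] = s.
Ksp = [Ag⁺]^3[AsO₄³⁻] = (3s)^3 · s = 27s^4
27s^4 = 5.2×10⁻²³  ⇒  s^4 = 1.9×10⁻²⁴
s = (1.9×10⁻²⁴)^(1/4) = 1.2×10⁻⁶ mol L⁻¹

1.2×10⁻⁶ M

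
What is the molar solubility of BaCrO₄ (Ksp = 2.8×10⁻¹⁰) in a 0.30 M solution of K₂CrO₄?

9.3×10⁻¹⁰ M

BaCrO₄(s) ⇌ Ba²⁺(aq) + CrO₄²⁻(aq)
Let s be the solubility of BaCrO₄ here. The common ion gives [CrO₄²⁻] ≈ 0.30 M, and [Ba²⁺] = s.
Ksp = [Ba²⁺][CrO₄²⁻] = s(0.30)
s = 2.8×10⁻¹⁰ / (0.30) = 9.3×10⁻¹⁰
s = 9.3×10⁻¹⁰ M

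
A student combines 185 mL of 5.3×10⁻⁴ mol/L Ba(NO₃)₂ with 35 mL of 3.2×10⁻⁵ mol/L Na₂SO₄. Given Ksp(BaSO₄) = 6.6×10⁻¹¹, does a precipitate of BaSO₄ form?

Yes

After mixing, V = 185 mL + 35 mL = 220 mL.
[Ba²⁺] = (5.3×10⁻⁴)(185)/220 = 4.5×10⁻⁴ mol/L
[SO₄²⁻] = (3.2×10⁻⁵)(35)/220 = 5.1×10⁻⁶ mol/L
Q = [Ba²⁺][SO₄²⁻] = 2.3×10⁻⁹
Because Q > Ksp (2.3×10⁻⁹ vs 6.6×10⁻¹¹), a precipitate of BaSO₄ forms.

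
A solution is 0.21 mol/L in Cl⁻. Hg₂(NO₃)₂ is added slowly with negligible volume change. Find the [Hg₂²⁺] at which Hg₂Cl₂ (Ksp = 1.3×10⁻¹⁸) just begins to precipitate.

Each salt precipitates once Q = Ksp for that salt.
Hg₂Cl₂(s) ⇌ Hg₂²⁺(aq) + 2 Cl⁻(aq)
Ksp = [Hg₂²⁺][Cl⁻]^2 = [Hg₂²⁺](0.21)^2
[Hg₂²⁺] = 1.3×10⁻¹⁸ / (0.21)^2 = 2.9×10⁻¹⁷
[Hg₂²⁺] = 2.9×10⁻¹⁷ mol/L

2.9×10⁻¹⁷ M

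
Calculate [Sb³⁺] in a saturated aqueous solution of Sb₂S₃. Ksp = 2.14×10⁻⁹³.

2.29×10⁻¹⁹ M

Sb₂S₃(s) ⇌ 2 Sb³⁺(aq) + 3 S²⁻(aq)
With molar solubility s: [Sb³⁺] = 2s, [S²⁻] = 3s.
Ksp = [Sb³⁺]^2[S²⁻]^3 = (2s)^2 · (3s)^3 = 108s^5 = 2.14×10⁻⁹³
s = 1.15×10⁻¹⁹ mol/L
[Sb³⁺] = 2s = 2.29×10⁻¹⁹ mol/L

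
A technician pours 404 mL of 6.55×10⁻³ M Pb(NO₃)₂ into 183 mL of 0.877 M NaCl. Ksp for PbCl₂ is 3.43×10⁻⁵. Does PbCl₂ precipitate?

Yes

The combined volume is 587 mL.
[Pb²⁺] = (6.55×10⁻³)(404)/587 = 4.51×10⁻³ M
[Cl⁻] = (0.877)(183)/587 = 0.273 M
Q = [Pb²⁺][Cl⁻]^2 = 3.37×10⁻⁴
Q = 3.37×10⁻⁴ > Ksp = 3.43×10⁻⁵, so the solution is supersaturated and PbCl₂ precipitates.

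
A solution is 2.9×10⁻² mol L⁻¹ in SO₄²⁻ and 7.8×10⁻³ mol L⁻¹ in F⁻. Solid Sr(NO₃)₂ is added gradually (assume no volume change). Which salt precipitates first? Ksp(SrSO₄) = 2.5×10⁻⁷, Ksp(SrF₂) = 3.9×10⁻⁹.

SrSO₄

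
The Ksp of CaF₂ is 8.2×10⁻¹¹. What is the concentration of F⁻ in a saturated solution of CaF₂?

5.5×10⁻⁴ M

CaF₂(s) ⇌ Ca²⁺(aq) + 2 F⁻(aq)
If s mol/L of CaF₂ dissolves, [Ca²⁺] = s and [F⁻] = 2s.
Ksp = [Ca²⁺][F⁻]^2 = s · (2s)^2 = 4s^3 = 8.2×10⁻¹¹
s = 2.7×10⁻⁴ M
[F⁻] = 2s = 5.5×10⁻⁴ M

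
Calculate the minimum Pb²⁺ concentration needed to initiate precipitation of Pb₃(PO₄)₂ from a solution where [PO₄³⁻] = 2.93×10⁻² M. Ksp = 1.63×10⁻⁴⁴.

Precipitation of each salt begins when its ion product equals Ksp.
Pb₃(PO₄)₂(s) ⇌ 3 Pb²⁺(aq) + 2 PO₄³⁻(aq)
Ksp = [Pb²⁺]^3[PO₄³⁻]^2 = [Pb²⁺]^3(2.93×10⁻²)^2
[Pb²⁺]^3 = 1.63×10⁻⁴⁴ / (2.93×10⁻²)^2 = 1.90×10⁻⁴¹
[Pb²⁺] = 2.67×10⁻¹⁴ M

2.67×10⁻¹⁴ M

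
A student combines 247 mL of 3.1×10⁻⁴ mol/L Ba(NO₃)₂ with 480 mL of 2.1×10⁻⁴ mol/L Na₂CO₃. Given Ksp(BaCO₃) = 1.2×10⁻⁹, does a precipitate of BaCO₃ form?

Total volume after mixing = 247 + 480 = 727 mL.
[Ba²⁺] = (3.1×10⁻⁴)(247)/727 = 1.1×10⁻⁴ mol/L
[CO₃²⁻] = (2.1×10⁻⁴)(480)/727 = 1.4×10⁻⁴ mol/L
Q = [Ba²⁺][CO₃²⁻] = 1.5×10⁻⁸
Since Q (1.5×10⁻⁸) exceeds Ksp (1.2×10⁻⁹), BaCO₃ will precipitate.

Yes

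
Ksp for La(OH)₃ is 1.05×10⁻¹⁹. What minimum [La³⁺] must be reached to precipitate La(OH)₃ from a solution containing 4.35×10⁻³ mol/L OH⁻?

A salt starts to precipitate once the ion product Q reaches its Ksp.
La(OH)₃(s) ⇌ La³⁺(aq) + 3 OH⁻(aq)
Ksp = [La³⁺][OH⁻]^3 = [La³⁺](4.35×10⁻³)^3
[La³⁺] = 1.05×10⁻¹⁹ / (4.35×10⁻³)^3 = 1.28×10⁻¹²
[La³⁺] = 1.28×10⁻¹² mol/L

1.28×10⁻¹² M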